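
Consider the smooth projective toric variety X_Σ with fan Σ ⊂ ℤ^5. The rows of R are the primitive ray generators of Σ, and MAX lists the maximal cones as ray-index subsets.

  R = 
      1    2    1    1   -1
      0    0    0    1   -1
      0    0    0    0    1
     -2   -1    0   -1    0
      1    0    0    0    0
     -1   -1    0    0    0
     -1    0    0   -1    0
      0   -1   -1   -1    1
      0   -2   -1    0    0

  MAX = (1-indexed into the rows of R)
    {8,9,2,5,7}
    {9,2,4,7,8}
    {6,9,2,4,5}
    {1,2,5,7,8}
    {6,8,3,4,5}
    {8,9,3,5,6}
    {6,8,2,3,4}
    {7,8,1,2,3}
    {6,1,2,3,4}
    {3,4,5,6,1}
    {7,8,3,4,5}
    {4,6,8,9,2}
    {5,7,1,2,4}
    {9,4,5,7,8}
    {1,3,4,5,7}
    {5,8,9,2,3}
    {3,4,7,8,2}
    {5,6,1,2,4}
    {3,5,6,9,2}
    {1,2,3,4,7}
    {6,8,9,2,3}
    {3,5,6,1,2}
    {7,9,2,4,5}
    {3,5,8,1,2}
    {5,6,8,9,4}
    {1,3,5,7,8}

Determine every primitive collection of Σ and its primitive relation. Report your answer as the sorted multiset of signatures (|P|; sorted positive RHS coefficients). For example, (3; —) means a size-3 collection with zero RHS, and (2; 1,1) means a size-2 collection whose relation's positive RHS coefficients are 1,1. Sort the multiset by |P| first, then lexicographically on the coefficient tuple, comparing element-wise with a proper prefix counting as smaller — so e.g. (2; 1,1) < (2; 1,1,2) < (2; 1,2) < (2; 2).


10 minimal non-faces of Δ(Σ) (on 9 rays):

  P={6,7}:  v_{6} + v_{7} = v_{4}  so sig = (2; 1)
  P={1,9}:  v_{1} + v_{9} = v_{2} + v_{5}  so sig = (2; 1,1)
  P={1,6,8}:  v_{1} + v_{6} + v_{8} = 0  so sig = (3; —)
  P={1,4,8}:  v_{1} + v_{4} + v_{8} = v_{7}  so sig = (3; 1)
  P={3,7,9}:  v_{3} + v_{7} + v_{9} = v_{6} + v_{8}  so sig = (3; 1,1)
  P={3,4,9}:  v_{3} + v_{4} + v_{9} = 2·v_{6} + v_{8}  so sig = (3; 1,2)
  P={2,3,5,7}:  v_{2} + v_{3} + v_{5} + v_{7} = 0  so sig = (4; —)
  P={2,3,4,5}:  v_{2} + v_{3} + v_{4} + v_{5} = v_{6}  so sig = (4; 1)
  P={2,5,6,8}:  v_{2} + v_{5} + v_{6} + v_{8} = v_{9}  so sig = (4; 1)
  P={2,4,5,8}:  v_{2} + v_{4} + v_{5} + v_{8} = v_{7} + v_{9}  so sig = (4; 1,1)

Signatures (|P|; sorted positive RHS coefficients), sorted:
    |P|=2: 2 collections, coeffs (1), (1,1)
    |P|=3: 4 collections, coeffs (), (1), (1,1), (1,2)
    |P|=4: 4 collections, coeffs (), (1), (1), (1,1)


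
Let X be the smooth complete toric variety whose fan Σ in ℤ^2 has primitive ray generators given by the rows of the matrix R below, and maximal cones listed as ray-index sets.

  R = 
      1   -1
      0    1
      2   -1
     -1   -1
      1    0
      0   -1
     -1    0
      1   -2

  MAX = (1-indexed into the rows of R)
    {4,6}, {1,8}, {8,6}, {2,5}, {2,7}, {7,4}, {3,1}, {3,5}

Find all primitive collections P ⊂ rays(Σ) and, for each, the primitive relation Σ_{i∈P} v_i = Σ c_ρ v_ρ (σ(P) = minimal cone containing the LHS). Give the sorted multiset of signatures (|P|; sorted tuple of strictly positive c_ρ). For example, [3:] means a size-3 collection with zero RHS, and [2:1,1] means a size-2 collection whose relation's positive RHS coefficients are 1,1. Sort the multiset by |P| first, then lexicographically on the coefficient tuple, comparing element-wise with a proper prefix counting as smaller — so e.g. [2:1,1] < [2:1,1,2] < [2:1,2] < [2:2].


Primitive collections (20):

  {2,6}:  v_{2} + v_{6} = 0  so sig = [2:]
  {5,7}:  v_{5} + v_{7} = 0  so sig = [2:]
  {1,2}:  v_{1} + v_{2} = v_{5}  so sig = [2:1]
  {1,5}:  v_{1} + v_{5} = v_{3}  so sig = [2:1]
  {1,6}:  v_{1} + v_{6} = v_{8}  so sig = [2:1]
  {1,7}:  v_{1} + v_{7} = v_{6}  so sig = [2:1]
  {2,4}:  v_{2} + v_{4} = v_{7}  so sig = [2:1]
  {2,8}:  v_{2} + v_{8} = v_{1}  so sig = [2:1]
  {3,4}:  v_{3} + v_{4} = v_{8}  so sig = [2:1]
  {3,7}:  v_{3} + v_{7} = v_{1}  so sig = [2:1]
  {4,5}:  v_{4} + v_{5} = v_{6}  so sig = [2:1]
  {5,6}:  v_{5} + v_{6} = v_{1}  so sig = [2:1]
  {6,7}:  v_{6} + v_{7} = v_{4}  so sig = [2:1]
  {1,4}:  v_{1} + v_{4} = 2·v_{6}  so sig = [2:2]
  {2,3}:  v_{2} + v_{3} = 2·v_{5}  so sig = [2:2]
  {3,6}:  v_{3} + v_{6} = 2·v_{1}  so sig = [2:2]
  {5,8}:  v_{5} + v_{8} = 2·v_{1}  so sig = [2:2]
  {7,8}:  v_{7} + v_{8} = 2·v_{6}  so sig = [2:2]
  {3,8}:  v_{3} + v_{8} = 3·v_{1}  so sig = [2:3]
  {4,8}:  v_{4} + v_{8} = 3·v_{6}  so sig = [2:3]

Hence PRS(X_Σ) =
    |P|=2: 20 collections, coeffs (), (), (1), (1), (1), (1), (1), (1), (1), (1), (1), (1), (1), (2), (2), (2), (2), (2), (3), (3)


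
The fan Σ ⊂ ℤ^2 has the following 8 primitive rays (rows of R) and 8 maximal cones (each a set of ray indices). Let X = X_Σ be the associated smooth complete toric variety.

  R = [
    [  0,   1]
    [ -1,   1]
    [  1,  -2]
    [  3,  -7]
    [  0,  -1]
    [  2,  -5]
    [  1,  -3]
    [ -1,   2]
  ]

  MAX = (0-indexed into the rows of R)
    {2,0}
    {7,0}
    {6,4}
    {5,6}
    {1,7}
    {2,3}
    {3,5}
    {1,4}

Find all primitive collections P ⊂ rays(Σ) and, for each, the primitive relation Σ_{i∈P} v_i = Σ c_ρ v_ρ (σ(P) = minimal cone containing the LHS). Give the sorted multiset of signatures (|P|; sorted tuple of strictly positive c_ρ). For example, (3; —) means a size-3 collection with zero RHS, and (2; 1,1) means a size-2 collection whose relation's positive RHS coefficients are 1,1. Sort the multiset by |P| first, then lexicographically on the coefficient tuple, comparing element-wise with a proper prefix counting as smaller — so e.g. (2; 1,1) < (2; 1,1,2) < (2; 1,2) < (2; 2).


20 collections generate NE(X_Σ); each relation:

  {0,4}:  v_{0} + v_{4} = 0  ⟹  sig = (2; —)
  {2,7}:  v_{2} + v_{7} = 0  ⟹  sig = (2; —)
  {0,1}:  v_{0} + v_{1} = v_{7}  ⟹  sig = (2; 1)
  {0,6}:  v_{0} + v_{6} = v_{2}  ⟹  sig = (2; 1)
  {1,2}:  v_{1} + v_{2} = v_{4}  ⟹  sig = (2; 1)
  {2,4}:  v_{2} + v_{4} = v_{6}  ⟹  sig = (2; 1)
  {2,5}:  v_{2} + v_{5} = v_{3}  ⟹  sig = (2; 1)
  {2,6}:  v_{2} + v_{6} = v_{5}  ⟹  sig = (2; 1)
  {3,7}:  v_{3} + v_{7} = v_{5}  ⟹  sig = (2; 1)
  {4,7}:  v_{4} + v_{7} = v_{1}  ⟹  sig = (2; 1)
  {5,7}:  v_{5} + v_{7} = v_{6}  ⟹  sig = (2; 1)
  {6,7}:  v_{6} + v_{7} = v_{4}  ⟹  sig = (2; 1)
  {1,5}:  v_{1} + v_{5} = v_{4} + v_{6}  ⟹  sig = (2; 1,1)
  {3,4}:  v_{3} + v_{4} = v_{5} + v_{6}  ⟹  sig = (2; 1,1)
  {0,5}:  v_{0} + v_{5} = 2·v_{2}  ⟹  sig = (2; 2)
  {1,3}:  v_{1} + v_{3} = 2·v_{6}  ⟹  sig = (2; 2)
  {1,6}:  v_{1} + v_{6} = 2·v_{4}  ⟹  sig = (2; 2)
  {3,6}:  v_{3} + v_{6} = 2·v_{5}  ⟹  sig = (2; 2)
  {4,5}:  v_{4} + v_{5} = 2·v_{6}  ⟹  sig = (2; 2)
  {0,3}:  v_{0} + v_{3} = 3·v_{2}  ⟹  sig = (2; 3)

Sorted signature multiset PRS(X):
    (2; —)
    (2; —)
    (2; 1)
    (2; 1)
    (2; 1)
    (2; 1)
    (2; 1)
    (2; 1)
    (2; 1)
    (2; 1)
    (2; 1)
    (2; 1)
    (2; 1,1)
    (2; 1,1)
    (2; 2)
    (2; 2)
    (2; 2)
    (2; 2)
    (2; 2)
    (2; 3)


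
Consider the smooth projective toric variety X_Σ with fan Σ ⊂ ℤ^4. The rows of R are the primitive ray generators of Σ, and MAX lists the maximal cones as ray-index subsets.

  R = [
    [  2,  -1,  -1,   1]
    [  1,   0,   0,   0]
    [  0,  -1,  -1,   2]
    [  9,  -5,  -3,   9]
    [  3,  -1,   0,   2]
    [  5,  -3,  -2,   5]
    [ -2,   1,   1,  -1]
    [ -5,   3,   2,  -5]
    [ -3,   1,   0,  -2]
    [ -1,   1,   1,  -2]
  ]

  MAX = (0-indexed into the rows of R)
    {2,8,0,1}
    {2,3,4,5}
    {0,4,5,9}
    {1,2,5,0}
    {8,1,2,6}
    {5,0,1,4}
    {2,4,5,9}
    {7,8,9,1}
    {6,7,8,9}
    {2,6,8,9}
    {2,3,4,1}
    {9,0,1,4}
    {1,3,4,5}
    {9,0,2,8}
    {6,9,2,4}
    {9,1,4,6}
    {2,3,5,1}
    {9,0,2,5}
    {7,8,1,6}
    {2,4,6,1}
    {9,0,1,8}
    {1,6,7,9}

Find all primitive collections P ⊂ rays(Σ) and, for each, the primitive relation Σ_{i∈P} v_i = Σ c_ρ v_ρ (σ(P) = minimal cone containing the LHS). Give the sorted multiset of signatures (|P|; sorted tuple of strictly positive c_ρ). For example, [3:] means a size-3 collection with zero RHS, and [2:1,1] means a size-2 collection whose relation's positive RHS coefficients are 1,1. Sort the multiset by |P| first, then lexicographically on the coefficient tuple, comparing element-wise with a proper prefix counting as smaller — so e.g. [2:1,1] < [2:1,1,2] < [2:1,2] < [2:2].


|primitive collections| = 18. Relations:

  P={0,6}:  v_{0} + v_{6} = 0  ⇒ sig = [2:]
  P={4,8}:  v_{4} + v_{8} = 0  ⇒ sig = [2:]
  P={5,7}:  v_{5} + v_{7} = 0  ⇒ sig = [2:]
  P={2,7}:  v_{2} + v_{7} = v_{6} + v_{8}  ⇒ sig = [2:1,1]
  P={3,9}:  v_{3} + v_{9} = v_{4} + v_{5}  ⇒ sig = [2:1,1]
  P={5,6}:  v_{5} + v_{6} = v_{2} + v_{4}  ⇒ sig = [2:1,1]
  P={5,8}:  v_{5} + v_{8} = v_{0} + v_{2}  ⇒ sig = [2:1,1]
  P={0,7}:  v_{0} + v_{7} = v_{1} + v_{8} + v_{9}  ⇒ sig = [2:1,1,1]
  P={3,7}:  v_{3} + v_{7} = v_{1} + v_{2} + v_{4}  ⇒ sig = [2:1,1,1]
  P={3,8}:  v_{3} + v_{8} = v_{1} + v_{2} + v_{5}  ⇒ sig = [2:1,1,1]
  P={4,7}:  v_{4} + v_{7} = v_{1} + v_{6} + v_{9}  ⇒ sig = [2:1,1,1]
  P={0,3}:  v_{0} + v_{3} = v_{1} + 2·v_{5}  ⇒ sig = [2:1,2]
  P={3,6}:  v_{3} + v_{6} = v_{1} + 2·v_{2} + 2·v_{4}  ⇒ sig = [2:1,2,2]
  P={1,2,9}:  v_{1} + v_{2} + v_{9} = 0  ⇒ sig = [3:]
  P={0,2,4}:  v_{0} + v_{2} + v_{4} = v_{5}  ⇒ sig = [3:1]
  P={1,5,9}:  v_{1} + v_{5} + v_{9} = v_{0} + v_{4}  ⇒ sig = [3:1,1]
  P={1,2,4,5}:  v_{1} + v_{2} + v_{4} + v_{5} = v_{3}  ⇒ sig = [4:1]
  P={1,6,8,9}:  v_{1} + v_{6} + v_{8} + v_{9} = v_{7}  ⇒ sig = [4:1]

Sorted signature multiset PRS(X):
{ [2:] ×3,  [2:1,1] ×4,  [2:1,1,1] ×4,  [2:1,2],  [2:1,2,2],  [3:],  [3:1],  [3:1,1],  [4:1] ×2 }


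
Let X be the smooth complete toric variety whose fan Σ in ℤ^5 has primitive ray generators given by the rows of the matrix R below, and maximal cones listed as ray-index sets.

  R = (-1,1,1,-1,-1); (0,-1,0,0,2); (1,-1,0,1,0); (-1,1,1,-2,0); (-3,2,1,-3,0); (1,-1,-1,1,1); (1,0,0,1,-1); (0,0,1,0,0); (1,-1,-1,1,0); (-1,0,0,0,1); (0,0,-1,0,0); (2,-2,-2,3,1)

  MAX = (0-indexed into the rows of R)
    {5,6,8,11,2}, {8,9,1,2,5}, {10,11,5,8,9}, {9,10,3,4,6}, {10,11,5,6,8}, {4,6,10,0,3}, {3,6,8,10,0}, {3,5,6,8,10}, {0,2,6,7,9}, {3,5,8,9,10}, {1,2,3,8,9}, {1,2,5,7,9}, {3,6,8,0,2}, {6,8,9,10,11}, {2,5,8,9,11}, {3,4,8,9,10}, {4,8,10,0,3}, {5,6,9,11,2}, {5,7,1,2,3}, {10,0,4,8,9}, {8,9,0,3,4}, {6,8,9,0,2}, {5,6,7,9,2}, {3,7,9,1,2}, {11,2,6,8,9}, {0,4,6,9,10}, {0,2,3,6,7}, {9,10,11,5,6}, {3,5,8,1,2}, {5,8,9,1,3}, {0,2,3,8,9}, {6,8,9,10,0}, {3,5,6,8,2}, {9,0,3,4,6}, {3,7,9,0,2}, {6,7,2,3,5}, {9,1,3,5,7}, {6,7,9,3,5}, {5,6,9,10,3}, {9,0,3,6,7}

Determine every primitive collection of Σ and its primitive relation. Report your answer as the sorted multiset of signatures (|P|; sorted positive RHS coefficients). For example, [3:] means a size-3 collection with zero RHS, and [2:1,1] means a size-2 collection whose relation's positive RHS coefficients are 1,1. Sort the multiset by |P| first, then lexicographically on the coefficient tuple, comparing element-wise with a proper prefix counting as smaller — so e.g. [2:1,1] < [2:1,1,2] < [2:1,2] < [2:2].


The 22 primitive collections of Σ (r=12, n=5):

  P={0,5}:  v_{0} + v_{5} = 0  ⇒ sig = [2:]
  P={7,10}:  v_{7} + v_{10} = 0  ⇒ sig = [2:]
  P={2,10}:  v_{2} + v_{10} = v_{8}  ⇒ sig = [2:1]
  P={3,11}:  v_{3} + v_{11} = v_{5}  ⇒ sig = [2:1]
  P={7,8}:  v_{7} + v_{8} = v_{2}  ⇒ sig = [2:1]
  P={1,6}:  v_{1} + v_{6} = v_{5} + v_{7}  ⇒ sig = [2:1,1]
  P={4,11}:  v_{4} + v_{11} = v_{9} + v_{10}  ⇒ sig = [2:1,1]
  P={0,1}:  v_{0} + v_{1} = v_{2} + v_{3} + v_{9}  ⇒ sig = [2:1,1,1]
  P={0,11}:  v_{0} + v_{11} = v_{6} + v_{8} + v_{9}  ⇒ sig = [2:1,1,1]
  P={4,5}:  v_{4} + v_{5} = v_{3} + v_{9} + v_{10}  ⇒ sig = [2:1,1,1]
  P={4,7}:  v_{4} + v_{7} = v_{0} + v_{3} + v_{9}  ⇒ sig = [2:1,1,1]
  P={1,10}:  v_{1} + v_{10} = v_{3} + v_{5} + v_{8} + v_{9}  ⇒ sig = [2:1,1,1,1]
  P={2,4}:  v_{2} + v_{4} = v_{0} + v_{3} + v_{8} + v_{9}  ⇒ sig = [2:1,1,1,1]
  P={7,11}:  v_{7} + v_{11} = v_{2} + v_{5} + v_{6} + v_{9}  ⇒ sig = [2:1,1,1,1]
  P={1,11}:  v_{1} + v_{11} = v_{2} + 2·v_{5} + v_{9}  ⇒ sig = [2:1,1,2]
  P={1,4}:  v_{1} + v_{4} = 2·v_{3} + v_{8} + 2·v_{9}  ⇒ sig = [2:1,2,2]
  P={4,6,8}:  v_{4} + v_{6} + v_{8} = v_{0} + v_{10}  ⇒ sig = [3:1,1]
  P={3,6,8,9}:  v_{3} + v_{6} + v_{8} + v_{9} = 0  ⇒ sig = [4:]
  P={0,3,9,10}:  v_{0} + v_{3} + v_{9} + v_{10} = v_{4}  ⇒ sig = [4:1]
  P={2,3,5,9}:  v_{2} + v_{3} + v_{5} + v_{9} = v_{1}  ⇒ sig = [4:1]
  P={2,3,6,9}:  v_{2} + v_{3} + v_{6} + v_{9} = v_{7}  ⇒ sig = [4:1]
  P={5,6,8,9}:  v_{5} + v_{6} + v_{8} + v_{9} = v_{11}  ⇒ sig = [4:1]

Sorted signature multiset PRS(X):
[[2:], [2:], [2:1], [2:1], [2:1], [2:1,1], [2:1,1], [2:1,1,1], [2:1,1,1], [2:1,1,1], [2:1,1,1], [2:1,1,1,1], [2:1,1,1,1], [2:1,1,1,1], [2:1,1,2], [2:1,2,2], [3:1,1], [4:], [4:1], [4:1], [4:1], [4:1]]


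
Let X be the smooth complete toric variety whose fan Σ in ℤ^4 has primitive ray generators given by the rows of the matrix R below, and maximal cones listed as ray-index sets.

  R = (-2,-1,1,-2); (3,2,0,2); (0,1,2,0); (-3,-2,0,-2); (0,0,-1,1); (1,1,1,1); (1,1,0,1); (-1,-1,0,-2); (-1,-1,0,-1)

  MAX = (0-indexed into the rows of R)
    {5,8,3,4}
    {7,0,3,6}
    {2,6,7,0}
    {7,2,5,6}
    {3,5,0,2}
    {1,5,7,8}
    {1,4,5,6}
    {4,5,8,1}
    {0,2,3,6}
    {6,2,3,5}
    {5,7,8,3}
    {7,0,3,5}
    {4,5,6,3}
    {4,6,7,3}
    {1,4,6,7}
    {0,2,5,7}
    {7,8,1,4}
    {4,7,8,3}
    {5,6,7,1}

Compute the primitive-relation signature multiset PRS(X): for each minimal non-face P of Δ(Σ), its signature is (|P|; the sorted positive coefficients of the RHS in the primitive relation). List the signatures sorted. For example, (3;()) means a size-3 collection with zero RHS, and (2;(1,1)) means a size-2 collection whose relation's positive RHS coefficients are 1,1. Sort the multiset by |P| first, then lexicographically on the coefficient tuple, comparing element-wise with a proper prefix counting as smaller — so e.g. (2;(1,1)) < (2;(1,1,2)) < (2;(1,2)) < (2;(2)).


Primitive collections (12):

  {1,3}:  v_{1} + v_{3} = 0  →  sig = (2;())
  {6,8}:  v_{6} + v_{8} = 0  →  sig = (2;())
  {0,4}:  v_{0} + v_{4} = v_{3} + v_{6}  →  sig = (2;(1,1))
  {2,8}:  v_{2} + v_{8} = v_{0} + v_{5}  →  sig = (2;(1,1))
  {0,1}:  v_{0} + v_{1} = v_{5} + v_{6} + v_{7}  →  sig = (2;(1,1,1))
  {0,8}:  v_{0} + v_{8} = v_{3} + v_{5} + v_{7}  →  sig = (2;(1,1,1))
  {2,4}:  v_{2} + v_{4} = v_{3} + v_{5} + 2·v_{6}  →  sig = (2;(1,1,2))
  {1,2}:  v_{1} + v_{2} = 2·v_{5} + 2·v_{6} + v_{7}  →  sig = (2;(1,2,2))
  {4,5,7}:  v_{4} + v_{5} + v_{7} = 0  →  sig = (3;())
  {0,5,6}:  v_{0} + v_{5} + v_{6} = v_{2}  →  sig = (3;(1))
  {2,3,7}:  v_{2} + v_{3} + v_{7} = 2·v_{0}  →  sig = (3;(2))
  {3,5,6,7}:  v_{3} + v_{5} + v_{6} + v_{7} = v_{0}  →  sig = (4;(1))

Sorted signature multiset PRS(X):
    |P|=2: 8 collections, coeffs (), (), (1,1), (1,1), (1,1,1), (1,1,1), (1,1,2), (1,2,2)
    |P|=3: 3 collections, coeffs (), (1), (2)
    |P|=4: 1 collection, coeffs (1)


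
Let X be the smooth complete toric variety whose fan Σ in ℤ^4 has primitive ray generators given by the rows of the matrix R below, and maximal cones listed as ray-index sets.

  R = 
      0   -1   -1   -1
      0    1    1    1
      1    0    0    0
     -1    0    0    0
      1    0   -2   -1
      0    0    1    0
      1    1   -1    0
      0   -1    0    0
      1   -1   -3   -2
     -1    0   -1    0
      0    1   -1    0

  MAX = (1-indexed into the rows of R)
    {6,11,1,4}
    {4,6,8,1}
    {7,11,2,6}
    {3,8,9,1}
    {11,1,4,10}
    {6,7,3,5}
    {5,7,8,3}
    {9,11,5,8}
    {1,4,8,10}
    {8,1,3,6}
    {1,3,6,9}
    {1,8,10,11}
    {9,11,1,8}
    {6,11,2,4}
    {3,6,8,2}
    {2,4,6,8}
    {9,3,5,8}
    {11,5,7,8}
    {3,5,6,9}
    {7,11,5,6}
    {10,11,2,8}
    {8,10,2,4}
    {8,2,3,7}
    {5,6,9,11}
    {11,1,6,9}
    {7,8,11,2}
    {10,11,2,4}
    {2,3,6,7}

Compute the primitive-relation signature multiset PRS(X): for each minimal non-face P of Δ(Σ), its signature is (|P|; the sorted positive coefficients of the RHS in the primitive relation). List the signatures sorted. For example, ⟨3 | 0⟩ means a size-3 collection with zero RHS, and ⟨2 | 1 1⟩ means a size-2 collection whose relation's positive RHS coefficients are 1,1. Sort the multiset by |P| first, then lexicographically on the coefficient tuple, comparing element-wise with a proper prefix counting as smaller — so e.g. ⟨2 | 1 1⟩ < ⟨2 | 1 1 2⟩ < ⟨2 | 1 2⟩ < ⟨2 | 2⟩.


Minimal non-faces — 21 found among 11 rays, 28 max cones:

  • {1,2}:  v_{1} + v_{2} = 0 — sig = ⟨2 | 0⟩
  • {3,4}:  v_{3} + v_{4} = 0 — sig = ⟨2 | 0⟩
  • {1,5}:  v_{1} + v_{5} = v_{9} — sig = ⟨2 | 1⟩
  • {1,7}:  v_{1} + v_{7} = v_{5} — sig = ⟨2 | 1⟩
  • {2,5}:  v_{2} + v_{5} = v_{7} — sig = ⟨2 | 1⟩
  • {2,9}:  v_{2} + v_{9} = v_{5} — sig = ⟨2 | 1⟩
  • {3,11}:  v_{3} + v_{11} = v_{7} — sig = ⟨2 | 1⟩
  • {4,7}:  v_{4} + v_{7} = v_{11} — sig = ⟨2 | 1⟩
  • {6,10}:  v_{6} + v_{10} = v_{4} — sig = ⟨2 | 1⟩
  • {3,10}:  v_{3} + v_{10} = v_{8} + v_{11} — sig = ⟨2 | 1 1⟩
  • {4,5}:  v_{4} + v_{5} = v_{1} + v_{11} — sig = ⟨2 | 1 1⟩
  • {5,10}:  v_{5} + v_{10} = v_{1} + v_{8} + 2·v_{11} — sig = ⟨2 | 1 1 2⟩
  • {4,9}:  v_{4} + v_{9} = 2·v_{1} + v_{11} — sig = ⟨2 | 1 2⟩
  • {7,10}:  v_{7} + v_{10} = v_{8} + 2·v_{11} — sig = ⟨2 | 1 2⟩
  • {9,10}:  v_{9} + v_{10} = 2·v_{1} + v_{8} + 2·v_{11} — sig = ⟨2 | 1 2 2⟩
  • {7,9}:  v_{7} + v_{9} = 2·v_{5} — sig = ⟨2 | 2⟩
  • {6,8,11}:  v_{6} + v_{8} + v_{11} = 0 — sig = ⟨3 | 0⟩
  • {4,8,11}:  v_{4} + v_{8} + v_{11} = v_{10} — sig = ⟨3 | 1⟩
  • {6,7,8}:  v_{6} + v_{7} + v_{8} = v_{3} — sig = ⟨3 | 1⟩
  • {5,6,8}:  v_{5} + v_{6} + v_{8} = v_{1} + v_{3} — sig = ⟨3 | 1 1⟩
  • {6,8,9}:  v_{6} + v_{8} + v_{9} = 2·v_{1} + v_{3} — sig = ⟨3 | 1 2⟩

Signatures (|P|; sorted positive RHS coefficients), sorted:
    |P|=2: 16 collections, coeffs (), (), (1), (1), (1), (1), (1), (1), (1), (1,1), (1,1), (1,1,2), (1,2), (1,2), (1,2,2), (2)
    |P|=3: 5 collections, coeffs (), (1), (1), (1,1), (1,2)


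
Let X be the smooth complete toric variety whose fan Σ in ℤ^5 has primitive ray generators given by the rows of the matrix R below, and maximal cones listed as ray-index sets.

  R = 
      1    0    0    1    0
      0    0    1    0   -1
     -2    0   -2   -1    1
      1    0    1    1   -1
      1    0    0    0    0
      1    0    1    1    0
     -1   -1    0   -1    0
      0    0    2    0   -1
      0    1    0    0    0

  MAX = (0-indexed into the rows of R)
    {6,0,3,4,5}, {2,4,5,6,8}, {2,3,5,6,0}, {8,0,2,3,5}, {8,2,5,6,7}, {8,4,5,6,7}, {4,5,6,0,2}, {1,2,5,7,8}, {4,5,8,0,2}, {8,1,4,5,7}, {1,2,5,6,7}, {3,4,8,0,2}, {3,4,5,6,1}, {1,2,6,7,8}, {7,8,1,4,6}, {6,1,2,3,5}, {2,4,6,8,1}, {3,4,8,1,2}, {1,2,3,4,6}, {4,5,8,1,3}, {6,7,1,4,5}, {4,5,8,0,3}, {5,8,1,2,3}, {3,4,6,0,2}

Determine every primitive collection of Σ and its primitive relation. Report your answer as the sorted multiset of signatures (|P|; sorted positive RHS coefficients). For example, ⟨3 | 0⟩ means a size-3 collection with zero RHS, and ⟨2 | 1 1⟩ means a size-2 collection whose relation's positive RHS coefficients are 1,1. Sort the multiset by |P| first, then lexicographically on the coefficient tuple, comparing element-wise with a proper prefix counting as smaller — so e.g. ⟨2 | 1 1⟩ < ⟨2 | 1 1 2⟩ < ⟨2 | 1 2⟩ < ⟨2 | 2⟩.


9 collections generate NE(X_Σ); each relation:

  P={0,1}:  v_{0} + v_{1} = v_{3}  ⟹  sig = ⟨2 | 1⟩
  P={0,7}:  v_{0} + v_{7} = v_{1} + v_{5}  ⟹  sig = ⟨2 | 1 1⟩
  P={3,7}:  v_{3} + v_{7} = 2·v_{1} + v_{5}  ⟹  sig = ⟨2 | 1 2⟩
  P={0,6,8}:  v_{0} + v_{6} + v_{8} = 0  ⟹  sig = ⟨3 | 0⟩
  P={3,6,8}:  v_{3} + v_{6} + v_{8} = v_{1}  ⟹  sig = ⟨3 | 1⟩
  P={2,4,7}:  v_{2} + v_{4} + v_{7} = v_{6} + v_{8}  ⟹  sig = ⟨3 | 1 1⟩
  P={1,2,4,5}:  v_{1} + v_{2} + v_{4} + v_{5} = 0  ⟹  sig = ⟨4 | 0⟩
  P={1,5,6,8}:  v_{1} + v_{5} + v_{6} + v_{8} = v_{7}  ⟹  sig = ⟨4 | 1⟩
  P={2,3,4,5}:  v_{2} + v_{3} + v_{4} + v_{5} = v_{0}  ⟹  sig = ⟨4 | 1⟩

Sorted signature multiset PRS(X):
    ⟨2 | 1⟩
    ⟨2 | 1 1⟩
    ⟨2 | 1 2⟩
    ⟨3 | 0⟩
    ⟨3 | 1⟩
    ⟨3 | 1 1⟩
    ⟨4 | 0⟩
    ⟨4 | 1⟩
    ⟨4 | 1⟩


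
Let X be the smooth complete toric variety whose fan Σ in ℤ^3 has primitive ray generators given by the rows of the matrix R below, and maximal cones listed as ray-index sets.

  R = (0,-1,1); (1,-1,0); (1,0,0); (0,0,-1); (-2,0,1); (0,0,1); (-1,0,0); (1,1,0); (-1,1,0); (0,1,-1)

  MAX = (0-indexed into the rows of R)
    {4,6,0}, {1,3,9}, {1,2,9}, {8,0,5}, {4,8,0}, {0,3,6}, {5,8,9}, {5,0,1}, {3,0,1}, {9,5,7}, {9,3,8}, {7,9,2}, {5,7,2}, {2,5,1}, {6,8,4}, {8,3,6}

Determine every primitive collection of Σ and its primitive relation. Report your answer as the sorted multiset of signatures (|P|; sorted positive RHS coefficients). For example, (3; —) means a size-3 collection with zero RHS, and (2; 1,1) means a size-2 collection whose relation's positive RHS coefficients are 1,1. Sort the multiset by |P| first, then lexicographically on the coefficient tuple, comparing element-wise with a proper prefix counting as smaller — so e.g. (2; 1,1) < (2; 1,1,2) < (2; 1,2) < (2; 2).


25 collections generate NE(X_Σ); each relation:

  P = {0,9}:  v_{0} + v_{9} = 0  ⟹  sig = (2; —)
  P = {1,8}:  v_{1} + v_{8} = 0  ⟹  sig = (2; —)
  P = {2,6}:  v_{2} + v_{6} = 0  ⟹  sig = (2; —)
  P = {3,5}:  v_{3} + v_{5} = 0  ⟹  sig = (2; —)
  P = {0,2}:  v_{0} + v_{2} = v_{1} + v_{5}  ⟹  sig = (2; 1,1)
  P = {0,7}:  v_{0} + v_{7} = v_{2} + v_{5}  ⟹  sig = (2; 1,1)
  P = {1,4}:  v_{1} + v_{4} = v_{0} + v_{6}  ⟹  sig = (2; 1,1)
  P = {1,6}:  v_{1} + v_{6} = v_{0} + v_{3}  ⟹  sig = (2; 1,1)
  P = {2,3}:  v_{2} + v_{3} = v_{1} + v_{9}  ⟹  sig = (2; 1,1)
  P = {2,4}:  v_{2} + v_{4} = v_{0} + v_{8}  ⟹  sig = (2; 1,1)
  P = {2,8}:  v_{2} + v_{8} = v_{5} + v_{9}  ⟹  sig = (2; 1,1)
  P = {3,7}:  v_{3} + v_{7} = v_{2} + v_{9}  ⟹  sig = (2; 1,1)
  P = {4,7}:  v_{4} + v_{7} = v_{5} + v_{8}  ⟹  sig = (2; 1,1)
  P = {4,9}:  v_{4} + v_{9} = v_{6} + v_{8}  ⟹  sig = (2; 1,1)
  P = {5,6}:  v_{5} + v_{6} = v_{0} + v_{8}  ⟹  sig = (2; 1,1)
  P = {6,7}:  v_{6} + v_{7} = v_{5} + v_{9}  ⟹  sig = (2; 1,1)
  P = {6,9}:  v_{6} + v_{9} = v_{3} + v_{8}  ⟹  sig = (2; 1,1)
  P = {1,7}:  v_{1} + v_{7} = 2·v_{2}  ⟹  sig = (2; 2)
  P = {3,4}:  v_{3} + v_{4} = 2·v_{6}  ⟹  sig = (2; 2)
  P = {4,5}:  v_{4} + v_{5} = 2·v_{0} + 2·v_{8}  ⟹  sig = (2; 2,2)
  P = {7,8}:  v_{7} + v_{8} = 2·v_{5} + 2·v_{9}  ⟹  sig = (2; 2,2)
  P = {0,3,8}:  v_{0} + v_{3} + v_{8} = v_{6}  ⟹  sig = (3; 1)
  P = {0,6,8}:  v_{0} + v_{6} + v_{8} = v_{4}  ⟹  sig = (3; 1)
  P = {1,5,9}:  v_{1} + v_{5} + v_{9} = v_{2}  ⟹  sig = (3; 1)
  P = {2,5,9}:  v_{2} + v_{5} + v_{9} = v_{7}  ⟹  sig = (3; 1)

Signatures (|P|; sorted positive RHS coefficients), sorted:
    |P|=2: 21 collections, coeffs (), (), (), (), (1,1), (1,1), (1,1), (1,1), (1,1), (1,1), (1,1), (1,1), (1,1), (1,1), (1,1), (1,1), (1,1), (2), (2), (2,2), (2,2)
    |P|=3: 4 collections, coeffs (1), (1), (1), (1)


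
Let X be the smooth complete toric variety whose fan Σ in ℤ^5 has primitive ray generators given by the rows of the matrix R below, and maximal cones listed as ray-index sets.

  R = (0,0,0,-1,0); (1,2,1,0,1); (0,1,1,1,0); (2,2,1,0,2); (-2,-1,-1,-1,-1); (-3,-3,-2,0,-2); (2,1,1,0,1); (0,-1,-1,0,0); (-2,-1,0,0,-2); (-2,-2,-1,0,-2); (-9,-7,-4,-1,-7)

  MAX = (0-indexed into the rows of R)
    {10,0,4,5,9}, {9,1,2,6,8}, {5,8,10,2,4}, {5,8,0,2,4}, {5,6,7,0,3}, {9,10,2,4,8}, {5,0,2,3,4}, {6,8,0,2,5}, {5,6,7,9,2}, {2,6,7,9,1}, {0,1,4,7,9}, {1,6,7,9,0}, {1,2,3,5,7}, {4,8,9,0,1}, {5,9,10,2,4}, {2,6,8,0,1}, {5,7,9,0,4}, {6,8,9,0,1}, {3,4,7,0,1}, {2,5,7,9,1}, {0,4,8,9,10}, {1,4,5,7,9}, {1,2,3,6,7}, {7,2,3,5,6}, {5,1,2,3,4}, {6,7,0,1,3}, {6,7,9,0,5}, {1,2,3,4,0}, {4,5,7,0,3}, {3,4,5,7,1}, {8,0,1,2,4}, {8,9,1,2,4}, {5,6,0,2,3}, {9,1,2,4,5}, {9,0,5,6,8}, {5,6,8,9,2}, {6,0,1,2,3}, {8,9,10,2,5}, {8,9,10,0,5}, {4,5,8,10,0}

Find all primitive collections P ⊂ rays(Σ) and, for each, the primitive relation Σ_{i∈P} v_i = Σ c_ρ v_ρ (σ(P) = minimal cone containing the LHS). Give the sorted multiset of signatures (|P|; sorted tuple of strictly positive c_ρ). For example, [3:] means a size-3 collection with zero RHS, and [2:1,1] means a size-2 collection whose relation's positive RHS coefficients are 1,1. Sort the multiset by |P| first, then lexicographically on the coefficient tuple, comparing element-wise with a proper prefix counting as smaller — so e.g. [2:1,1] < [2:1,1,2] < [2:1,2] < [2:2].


16 minimal non-faces of Δ(Σ) (on 11 rays):

  {3,9}:  v_{3} + v_{9} = 0  so sig = [2:]
  {4,6}:  v_{4} + v_{6} = v_{0}  so sig = [2:1]
  {7,8}:  v_{7} + v_{8} = v_{9}  so sig = [2:1]
  {3,8}:  v_{3} + v_{8} = v_{0} + v_{2}  so sig = [2:1,1]
  {3,10}:  v_{3} + v_{10} = v_{4} + v_{5} + v_{8}  so sig = [2:1,1,1]
  {6,10}:  v_{6} + v_{10} = v_{0} + v_{5} + v_{8} + v_{9}  so sig = [2:1,1,1,1]
  {7,10}:  v_{7} + v_{10} = v_{4} + v_{5} + 2·v_{9}  so sig = [2:1,1,2]
  {1,10}:  v_{1} + v_{10} = v_{2} + 2·v_{4} + 2·v_{9}  so sig = [2:1,2,2]
  {0,2,7}:  v_{0} + v_{2} + v_{7} = 0  so sig = [3:]
  {1,5,6}:  v_{1} + v_{5} + v_{6} = 0  so sig = [3:]
  {0,1,5}:  v_{0} + v_{1} + v_{5} = v_{4}  so sig = [3:1]
  {0,2,9}:  v_{0} + v_{2} + v_{9} = v_{8}  so sig = [3:1]
  {2,4,7}:  v_{2} + v_{4} + v_{7} = v_{1} + v_{5}  so sig = [3:1,1]
  {1,5,8}:  v_{1} + v_{5} + v_{8} = v_{2} + v_{4} + v_{9}  so sig = [3:1,1,1]
  {0,2,10}:  v_{0} + v_{2} + v_{10} = v_{4} + v_{5} + 2·v_{8}  so sig = [3:1,1,2]
  {4,5,8,9}:  v_{4} + v_{5} + v_{8} + v_{9} = v_{10}  so sig = [4:1]

Signatures (|P|; sorted positive RHS coefficients), sorted:
{ [2:],  [2:1] ×2,  [2:1,1],  [2:1,1,1],  [2:1,1,1,1],  [2:1,1,2],  [2:1,2,2],  [3:] ×2,  [3:1] ×2,  [3:1,1],  [3:1,1,1],  [3:1,1,2],  [4:1] }


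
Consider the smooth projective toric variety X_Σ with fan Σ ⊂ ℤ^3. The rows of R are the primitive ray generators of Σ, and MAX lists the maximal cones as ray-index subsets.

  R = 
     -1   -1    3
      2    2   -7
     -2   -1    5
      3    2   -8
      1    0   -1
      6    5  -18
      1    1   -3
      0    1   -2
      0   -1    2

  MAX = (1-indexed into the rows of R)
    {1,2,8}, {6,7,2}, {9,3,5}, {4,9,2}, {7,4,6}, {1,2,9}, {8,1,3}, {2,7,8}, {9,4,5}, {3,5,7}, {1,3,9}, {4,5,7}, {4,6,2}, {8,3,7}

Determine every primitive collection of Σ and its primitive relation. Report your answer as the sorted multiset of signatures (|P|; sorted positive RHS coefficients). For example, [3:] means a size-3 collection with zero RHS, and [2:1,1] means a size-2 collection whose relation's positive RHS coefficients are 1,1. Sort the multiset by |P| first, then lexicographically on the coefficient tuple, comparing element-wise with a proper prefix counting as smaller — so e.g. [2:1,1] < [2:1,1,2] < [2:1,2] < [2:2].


The 16 primitive collections of Σ (r=9, n=3):

  {1,7}:  v_{1} + v_{7} = 0  ⇒ sig = [2:]
  {8,9}:  v_{8} + v_{9} = 0  ⇒ sig = [2:]
  {1,5}:  v_{1} + v_{5} = v_{9}  ⇒ sig = [2:1]
  {2,3}:  v_{2} + v_{3} = v_{8}  ⇒ sig = [2:1]
  {2,5}:  v_{2} + v_{5} = v_{4}  ⇒ sig = [2:1]
  {3,4}:  v_{3} + v_{4} = v_{7}  ⇒ sig = [2:1]
  {5,8}:  v_{5} + v_{8} = v_{7}  ⇒ sig = [2:1]
  {7,9}:  v_{7} + v_{9} = v_{5}  ⇒ sig = [2:1]
  {1,4}:  v_{1} + v_{4} = v_{2} + v_{9}  ⇒ sig = [2:1,1]
  {1,6}:  v_{1} + v_{6} = v_{2} + v_{4}  ⇒ sig = [2:1,1]
  {4,8}:  v_{4} + v_{8} = v_{2} + v_{7}  ⇒ sig = [2:1,1]
  {3,6}:  v_{3} + v_{6} = v_{2} + 2·v_{7}  ⇒ sig = [2:1,2]
  {5,6}:  v_{5} + v_{6} = 2·v_{4} + v_{7}  ⇒ sig = [2:1,2]
  {6,9}:  v_{6} + v_{9} = 2·v_{4}  ⇒ sig = [2:2]
  {6,8}:  v_{6} + v_{8} = 2·v_{2} + 2·v_{7}  ⇒ sig = [2:2,2]
  {2,4,7}:  v_{2} + v_{4} + v_{7} = v_{6}  ⇒ sig = [3:1]

Signatures (|P|; sorted positive RHS coefficients), sorted:
[[2:], [2:], [2:1], [2:1], [2:1], [2:1], [2:1], [2:1], [2:1,1], [2:1,1], [2:1,1], [2:1,2], [2:1,2], [2:2], [2:2,2], [3:1]]


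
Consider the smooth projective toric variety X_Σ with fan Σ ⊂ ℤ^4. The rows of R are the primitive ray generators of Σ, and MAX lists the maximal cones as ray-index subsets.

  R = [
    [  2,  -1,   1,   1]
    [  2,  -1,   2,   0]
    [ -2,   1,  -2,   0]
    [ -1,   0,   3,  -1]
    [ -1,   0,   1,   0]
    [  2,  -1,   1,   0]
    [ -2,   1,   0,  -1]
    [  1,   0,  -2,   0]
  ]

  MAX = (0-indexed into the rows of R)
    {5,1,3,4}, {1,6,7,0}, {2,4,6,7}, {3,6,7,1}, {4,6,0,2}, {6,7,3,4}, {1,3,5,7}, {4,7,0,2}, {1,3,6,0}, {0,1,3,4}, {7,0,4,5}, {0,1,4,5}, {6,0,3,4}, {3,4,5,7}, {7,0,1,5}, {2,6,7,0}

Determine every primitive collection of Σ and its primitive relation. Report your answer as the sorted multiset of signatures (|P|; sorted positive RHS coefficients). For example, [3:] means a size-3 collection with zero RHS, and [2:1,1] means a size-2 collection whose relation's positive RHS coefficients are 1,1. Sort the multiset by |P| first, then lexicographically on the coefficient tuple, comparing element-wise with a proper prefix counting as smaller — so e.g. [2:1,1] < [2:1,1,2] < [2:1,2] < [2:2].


Primitive collections (9):

  P={1,2}:  v_{1} + v_{2} = 0 ; sig = [2:]
  P={2,3}:  v_{2} + v_{3} = v_{4} + v_{6} ; sig = [2:1,1]
  P={2,5}:  v_{2} + v_{5} = v_{4} + v_{7} ; sig = [2:1,1]
  P={5,6}:  v_{5} + v_{6} = v_{3} + v_{7} ; sig = [2:1,1]
  P={0,3,7}:  v_{0} + v_{3} + v_{7} = v_{1} ; sig = [3:1]
  P={1,4,6}:  v_{1} + v_{4} + v_{6} = v_{3} ; sig = [3:1]
  P={1,4,7}:  v_{1} + v_{4} + v_{7} = v_{5} ; sig = [3:1]
  P={0,3,5}:  v_{0} + v_{3} + v_{5} = 2·v_{1} + v_{4} ; sig = [3:1,2]
  P={0,4,6,7}:  v_{0} + v_{4} + v_{6} + v_{7} = 0 ; sig = [4:]

Sorted signature multiset PRS(X):
    [2:]
    [2:1,1]
    [2:1,1]
    [2:1,1]
    [3:1]
    [3:1]
    [3:1]
    [3:1,2]
    [4:]


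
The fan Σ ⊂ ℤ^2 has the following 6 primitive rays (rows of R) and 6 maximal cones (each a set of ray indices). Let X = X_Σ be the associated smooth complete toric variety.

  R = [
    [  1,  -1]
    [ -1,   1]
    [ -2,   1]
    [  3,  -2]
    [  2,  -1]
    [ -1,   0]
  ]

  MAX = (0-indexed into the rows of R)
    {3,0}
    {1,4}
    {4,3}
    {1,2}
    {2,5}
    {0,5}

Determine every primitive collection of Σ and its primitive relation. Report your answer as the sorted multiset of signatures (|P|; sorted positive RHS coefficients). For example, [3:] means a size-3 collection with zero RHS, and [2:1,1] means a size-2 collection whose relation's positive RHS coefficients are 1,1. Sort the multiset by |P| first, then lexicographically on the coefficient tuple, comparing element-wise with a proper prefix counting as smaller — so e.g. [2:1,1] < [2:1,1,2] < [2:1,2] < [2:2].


Primitive collections (9):

  {0,1}:  v_{0} + v_{1} = 0 — sig = [2:]
  {2,4}:  v_{2} + v_{4} = 0 — sig = [2:]
  {0,2}:  v_{0} + v_{2} = v_{5} — sig = [2:1]
  {0,4}:  v_{0} + v_{4} = v_{3} — sig = [2:1]
  {1,3}:  v_{1} + v_{3} = v_{4} — sig = [2:1]
  {1,5}:  v_{1} + v_{5} = v_{2} — sig = [2:1]
  {2,3}:  v_{2} + v_{3} = v_{0} — sig = [2:1]
  {4,5}:  v_{4} + v_{5} = v_{0} — sig = [2:1]
  {3,5}:  v_{3} + v_{5} = 2·v_{0} — sig = [2:2]

Hence PRS(X_Σ) =
{ [2:] ×2,  [2:1] ×6,  [2:2] }


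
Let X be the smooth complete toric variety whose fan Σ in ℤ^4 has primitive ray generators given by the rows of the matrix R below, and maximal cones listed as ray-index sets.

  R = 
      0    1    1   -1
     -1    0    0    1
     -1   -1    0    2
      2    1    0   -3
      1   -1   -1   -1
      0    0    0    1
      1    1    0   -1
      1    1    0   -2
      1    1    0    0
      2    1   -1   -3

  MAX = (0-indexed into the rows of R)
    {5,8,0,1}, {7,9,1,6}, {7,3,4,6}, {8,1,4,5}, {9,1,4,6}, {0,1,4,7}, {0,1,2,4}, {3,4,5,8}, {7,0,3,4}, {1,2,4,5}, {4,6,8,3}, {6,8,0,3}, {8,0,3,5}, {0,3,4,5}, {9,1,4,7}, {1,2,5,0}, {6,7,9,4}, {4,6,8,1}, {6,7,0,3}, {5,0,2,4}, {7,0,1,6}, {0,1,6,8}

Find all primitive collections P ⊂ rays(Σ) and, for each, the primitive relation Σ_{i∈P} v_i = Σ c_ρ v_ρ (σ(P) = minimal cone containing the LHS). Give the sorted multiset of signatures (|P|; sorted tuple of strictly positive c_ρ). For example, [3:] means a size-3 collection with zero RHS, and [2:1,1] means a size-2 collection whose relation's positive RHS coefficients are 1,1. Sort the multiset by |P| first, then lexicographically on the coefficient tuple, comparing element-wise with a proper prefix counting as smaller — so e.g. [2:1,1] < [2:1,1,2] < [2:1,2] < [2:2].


Σ has 17 primitive collections:

  {2,7}:  v_{2} + v_{7} = 0 — sig = [2:]
  {1,3}:  v_{1} + v_{3} = v_{7} — sig = [2:1]
  {2,6}:  v_{2} + v_{6} = v_{5} — sig = [2:1]
  {5,6}:  v_{5} + v_{6} = v_{8} — sig = [2:1]
  {5,7}:  v_{5} + v_{7} = v_{6} — sig = [2:1]
  {2,3}:  v_{2} + v_{3} = v_{0} + v_{4} + v_{5} — sig = [2:1,1,1]
  {2,9}:  v_{2} + v_{9} = v_{1} + v_{4} + v_{6} — sig = [2:1,1,1]
  {3,9}:  v_{3} + v_{9} = v_{4} + v_{6} + 2·v_{7} — sig = [2:1,1,2]
  {5,9}:  v_{5} + v_{9} = v_{1} + v_{4} + 2·v_{6} — sig = [2:1,1,2]
  {8,9}:  v_{8} + v_{9} = v_{1} + v_{4} + 3·v_{6} — sig = [2:1,1,3]
  {0,9}:  v_{0} + v_{9} = 2·v_{7} — sig = [2:2]
  {2,8}:  v_{2} + v_{8} = 2·v_{5} — sig = [2:2]
  {7,8}:  v_{7} + v_{8} = 2·v_{6} — sig = [2:2]
  {0,4,6}:  v_{0} + v_{4} + v_{6} = v_{3} — sig = [3:1]
  {0,4,8}:  v_{0} + v_{4} + v_{8} = v_{3} + v_{5} — sig = [3:1,1]
  {0,1,4,5}:  v_{0} + v_{1} + v_{4} + v_{5} = 0 — sig = [4:]
  {1,4,6,7}:  v_{1} + v_{4} + v_{6} + v_{7} = v_{9} — sig = [4:1]

Hence PRS(X_Σ) =
    [2:]
    [2:1]
    [2:1]
    [2:1]
    [2:1]
    [2:1,1,1]
    [2:1,1,1]
    [2:1,1,2]
    [2:1,1,2]
    [2:1,1,3]
    [2:2]
    [2:2]
    [2:2]
    [3:1]
    [3:1,1]
    [4:]
    [4:1]


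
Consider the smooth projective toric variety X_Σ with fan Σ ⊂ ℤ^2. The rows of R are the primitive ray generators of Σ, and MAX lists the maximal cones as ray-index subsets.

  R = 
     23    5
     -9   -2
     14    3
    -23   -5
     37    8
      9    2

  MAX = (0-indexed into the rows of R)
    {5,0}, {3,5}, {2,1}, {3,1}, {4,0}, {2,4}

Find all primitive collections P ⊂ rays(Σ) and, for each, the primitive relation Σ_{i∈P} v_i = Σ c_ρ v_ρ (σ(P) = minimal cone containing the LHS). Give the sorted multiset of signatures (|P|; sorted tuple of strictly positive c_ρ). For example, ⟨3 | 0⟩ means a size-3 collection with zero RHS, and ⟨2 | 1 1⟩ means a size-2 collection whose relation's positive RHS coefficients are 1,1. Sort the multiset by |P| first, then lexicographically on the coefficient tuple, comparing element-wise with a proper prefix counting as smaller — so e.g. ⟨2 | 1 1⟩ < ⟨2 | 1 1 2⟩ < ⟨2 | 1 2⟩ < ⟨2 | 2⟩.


|primitive collections| = 9. Relations:

  {0,3}:  v_{0} + v_{3} = 0  ⇒ sig = ⟨2 | 0⟩
  {1,5}:  v_{1} + v_{5} = 0  ⇒ sig = ⟨2 | 0⟩
  {0,1}:  v_{0} + v_{1} = v_{2}  ⇒ sig = ⟨2 | 1⟩
  {0,2}:  v_{0} + v_{2} = v_{4}  ⇒ sig = ⟨2 | 1⟩
  {2,3}:  v_{2} + v_{3} = v_{1}  ⇒ sig = ⟨2 | 1⟩
  {2,5}:  v_{2} + v_{5} = v_{0}  ⇒ sig = ⟨2 | 1⟩
  {3,4}:  v_{3} + v_{4} = v_{2}  ⇒ sig = ⟨2 | 1⟩
  {1,4}:  v_{1} + v_{4} = 2·v_{2}  ⇒ sig = ⟨2 | 2⟩
  {4,5}:  v_{4} + v_{5} = 2·v_{0}  ⇒ sig = ⟨2 | 2⟩

so the primitive-relation signature multiset is
{ ⟨2 | 0⟩ ×2,  ⟨2 | 1⟩ ×5,  ⟨2 | 2⟩ ×2 }


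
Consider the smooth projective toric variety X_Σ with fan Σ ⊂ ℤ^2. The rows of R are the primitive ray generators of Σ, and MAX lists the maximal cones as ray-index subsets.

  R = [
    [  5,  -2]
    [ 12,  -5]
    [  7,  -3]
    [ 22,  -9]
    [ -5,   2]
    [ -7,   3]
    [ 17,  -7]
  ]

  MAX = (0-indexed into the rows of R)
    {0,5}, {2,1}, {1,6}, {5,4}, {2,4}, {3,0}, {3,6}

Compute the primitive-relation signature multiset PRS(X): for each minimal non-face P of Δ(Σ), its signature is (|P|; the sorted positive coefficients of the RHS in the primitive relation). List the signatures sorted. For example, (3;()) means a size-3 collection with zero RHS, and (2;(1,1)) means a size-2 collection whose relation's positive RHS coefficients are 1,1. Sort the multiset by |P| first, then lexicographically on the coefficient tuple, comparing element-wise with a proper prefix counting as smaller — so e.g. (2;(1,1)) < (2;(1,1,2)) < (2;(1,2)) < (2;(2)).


Δ(Σ) — 7 vertices, 14 min non-faces:

  {0,4}:  v_{0} + v_{4} = 0 — sig = (2;())
  {2,5}:  v_{2} + v_{5} = 0 — sig = (2;())
  {0,1}:  v_{0} + v_{1} = v_{6} — sig = (2;(1))
  {0,2}:  v_{0} + v_{2} = v_{1} — sig = (2;(1))
  {0,6}:  v_{0} + v_{6} = v_{3} — sig = (2;(1))
  {1,4}:  v_{1} + v_{4} = v_{2} — sig = (2;(1))
  {1,5}:  v_{1} + v_{5} = v_{0} — sig = (2;(1))
  {3,4}:  v_{3} + v_{4} = v_{6} — sig = (2;(1))
  {4,6}:  v_{4} + v_{6} = v_{1} — sig = (2;(1))
  {2,3}:  v_{2} + v_{3} = v_{1} + v_{6} — sig = (2;(1,1))
  {1,3}:  v_{1} + v_{3} = 2·v_{6} — sig = (2;(2))
  {2,6}:  v_{2} + v_{6} = 2·v_{1} — sig = (2;(2))
  {5,6}:  v_{5} + v_{6} = 2·v_{0} — sig = (2;(2))
  {3,5}:  v_{3} + v_{5} = 3·v_{0} — sig = (2;(3))

so the primitive-relation signature multiset is
[(2;()), (2;()), (2;(1)), (2;(1)), (2;(1)), (2;(1)), (2;(1)), (2;(1)), (2;(1)), (2;(1,1)), (2;(2)), (2;(2)), (2;(2)), (2;(3))]


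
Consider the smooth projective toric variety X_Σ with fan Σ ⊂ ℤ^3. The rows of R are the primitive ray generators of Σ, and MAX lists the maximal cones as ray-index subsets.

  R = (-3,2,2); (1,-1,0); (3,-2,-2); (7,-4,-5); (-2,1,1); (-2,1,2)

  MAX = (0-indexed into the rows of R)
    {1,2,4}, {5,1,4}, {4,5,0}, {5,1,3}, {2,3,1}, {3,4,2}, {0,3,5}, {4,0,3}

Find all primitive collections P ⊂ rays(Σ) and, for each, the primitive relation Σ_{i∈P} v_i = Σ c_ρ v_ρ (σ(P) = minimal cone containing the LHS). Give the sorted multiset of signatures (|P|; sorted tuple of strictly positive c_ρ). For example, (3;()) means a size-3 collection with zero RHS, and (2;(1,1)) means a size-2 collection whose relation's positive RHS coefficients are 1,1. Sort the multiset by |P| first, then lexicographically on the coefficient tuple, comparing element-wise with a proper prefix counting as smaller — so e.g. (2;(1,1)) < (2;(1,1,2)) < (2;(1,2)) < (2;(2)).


Δ(Σ) — 6 vertices, 5 min non-faces:

  P = {0,2}:  v_{0} + v_{2} = 0  ⟹  sig = (2;())
  P = {0,1}:  v_{0} + v_{1} = v_{5}  ⟹  sig = (2;(1))
  P = {2,5}:  v_{2} + v_{5} = v_{1}  ⟹  sig = (2;(1))
  P = {3,4,5}:  v_{3} + v_{4} + v_{5} = v_{2}  ⟹  sig = (3;(1))
  P = {1,3,4}:  v_{1} + v_{3} + v_{4} = 2·v_{2}  ⟹  sig = (3;(2))

so the primitive-relation signature multiset is
{ (2;()),  (2;(1)) ×2,  (3;(1)),  (3;(2)) }


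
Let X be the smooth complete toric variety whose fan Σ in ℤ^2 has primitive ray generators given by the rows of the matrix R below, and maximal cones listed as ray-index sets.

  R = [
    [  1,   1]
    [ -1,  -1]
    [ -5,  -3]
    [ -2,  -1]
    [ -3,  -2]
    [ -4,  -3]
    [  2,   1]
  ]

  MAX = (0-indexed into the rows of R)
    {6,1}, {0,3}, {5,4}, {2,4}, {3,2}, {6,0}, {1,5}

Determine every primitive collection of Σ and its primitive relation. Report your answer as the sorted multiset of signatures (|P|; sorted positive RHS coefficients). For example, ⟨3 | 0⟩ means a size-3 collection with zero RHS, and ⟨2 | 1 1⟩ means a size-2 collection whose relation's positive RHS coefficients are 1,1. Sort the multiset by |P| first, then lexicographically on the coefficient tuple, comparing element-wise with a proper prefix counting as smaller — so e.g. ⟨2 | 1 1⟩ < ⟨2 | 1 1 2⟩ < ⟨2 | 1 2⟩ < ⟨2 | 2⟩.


Primitive collections (14):

  P={0,1}:  v_{0} + v_{1} = 0  so sig = ⟨2 | 0⟩
  P={3,6}:  v_{3} + v_{6} = 0  so sig = ⟨2 | 0⟩
  P={0,4}:  v_{0} + v_{4} = v_{3}  so sig = ⟨2 | 1⟩
  P={0,5}:  v_{0} + v_{5} = v_{4}  so sig = ⟨2 | 1⟩
  P={1,3}:  v_{1} + v_{3} = v_{4}  so sig = ⟨2 | 1⟩
  P={1,4}:  v_{1} + v_{4} = v_{5}  so sig = ⟨2 | 1⟩
  P={2,6}:  v_{2} + v_{6} = v_{4}  so sig = ⟨2 | 1⟩
  P={3,4}:  v_{3} + v_{4} = v_{2}  so sig = ⟨2 | 1⟩
  P={4,6}:  v_{4} + v_{6} = v_{1}  so sig = ⟨2 | 1⟩
  P={0,2}:  v_{0} + v_{2} = 2·v_{3}  so sig = ⟨2 | 2⟩
  P={1,2}:  v_{1} + v_{2} = 2·v_{4}  so sig = ⟨2 | 2⟩
  P={3,5}:  v_{3} + v_{5} = 2·v_{4}  so sig = ⟨2 | 2⟩
  P={5,6}:  v_{5} + v_{6} = 2·v_{1}  so sig = ⟨2 | 2⟩
  P={2,5}:  v_{2} + v_{5} = 3·v_{4}  so sig = ⟨2 | 3⟩

Signatures (|P|; sorted positive RHS coefficients), sorted:
[⟨2 | 0⟩, ⟨2 | 0⟩, ⟨2 | 1⟩, ⟨2 | 1⟩, ⟨2 | 1⟩, ⟨2 | 1⟩, ⟨2 | 1⟩, ⟨2 | 1⟩, ⟨2 | 1⟩, ⟨2 | 2⟩, ⟨2 | 2⟩, ⟨2 | 2⟩, ⟨2 | 2⟩, ⟨2 | 3⟩]
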